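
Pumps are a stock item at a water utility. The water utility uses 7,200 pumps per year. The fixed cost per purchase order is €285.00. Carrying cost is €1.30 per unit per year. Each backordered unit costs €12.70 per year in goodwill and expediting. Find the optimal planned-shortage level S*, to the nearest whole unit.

With planned backorders, Q* = √(2DS/H) · √((H+B)/B).
√(2DS/H) = √(2 × 7,200 × 285 / 1.3) = 1776.773.
√((H+B)/B) = √((1.3+12.7)/12.7) = 1.0499.
Q* ≈ 1865.495.
S* = Q* · H/(H+B) = 1865.495 × 1.3/14 ≈ 173.225.

S* ≈ 173 pumps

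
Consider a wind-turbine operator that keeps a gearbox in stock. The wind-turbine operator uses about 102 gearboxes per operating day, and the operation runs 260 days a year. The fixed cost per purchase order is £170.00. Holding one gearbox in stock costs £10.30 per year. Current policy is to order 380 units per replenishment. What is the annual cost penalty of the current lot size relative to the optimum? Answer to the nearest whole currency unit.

Annual demand D = 102 × 260 = 26,520.
EOQ = √(2DS/H) = √(2 × 26,520 × 170 / 10.3) ≈ 935.64.
Cost at Q* = (D/Q*)S + (Q*/2)H = √(2DSH) ≈ £9,637.07.
Cost at Q = 380: (26,520/380)×170 + (380/2)×10.3 = £11,864.21 + £1,957.00 = £13,821.21.
Excess = £13,821.21 − £9,637.07 = £4,184.14.

Extra cost ≈ £4,184 per year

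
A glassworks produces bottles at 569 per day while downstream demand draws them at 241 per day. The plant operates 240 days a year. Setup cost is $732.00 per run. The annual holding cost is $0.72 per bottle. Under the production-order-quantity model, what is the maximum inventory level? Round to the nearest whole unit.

I_max ≈ 8,234 bottles

Annual demand D = 241 × 240 = 57,840.
Production build-up factor (1 − d/p) = 1 − 241/569 = 0.5764.
Q* = √(2DS / (H(1 − d/p))) = √(2 × 57,840 × 732 / (0.72 × 0.5764)).
= √(84,677,760 / 0.415) ≈ 14283.599.
Maximum inventory = Q*(1 − d/p) = 14283.599 × 0.5764 ≈ 8233.779.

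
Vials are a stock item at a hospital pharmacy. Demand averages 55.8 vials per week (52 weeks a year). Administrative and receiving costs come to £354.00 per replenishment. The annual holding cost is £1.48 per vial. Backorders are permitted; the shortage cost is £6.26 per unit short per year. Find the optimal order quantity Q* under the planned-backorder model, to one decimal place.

Q* ≈ 1,310.0 vials

Annual demand D = 55.8 × 52 = 2,901.6.
With planned backorders, Q* = √(2DS/H) · √((H+B)/B).
√(2DS/H) = √(2 × 2,901.6 × 354 / 1.48) = 1178.161.
√((H+B)/B) = √((1.48+6.26)/6.26) = 1.1119.
Q* ≈ 1310.050.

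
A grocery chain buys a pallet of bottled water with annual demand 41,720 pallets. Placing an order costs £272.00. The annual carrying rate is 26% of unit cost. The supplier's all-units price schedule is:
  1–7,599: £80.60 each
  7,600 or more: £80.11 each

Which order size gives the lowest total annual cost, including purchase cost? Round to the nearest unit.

Q* ≈ 1,041 pallets

Holding cost per unit per year at price C is H = 0.26·C.
Evaluate total cost at each tier's feasible EOQ or, if the EOQ is below the tier, at the tier's minimum quantity.
EOQ at £80.60 = 1040.7 (feasible in tier 1): TC = 41,720×£80.60 + (41,720/1040.7)×272 + (1040.7/2)×0.26×£80.60 = £3,384,440.50.
EOQ at £80.11 = 1043.9 < 7600, so use break Q=7600: TC = 41,720×£80.11 + (41,720/7600.0)×272 + (7600.0/2)×0.26×£80.11 = £3,422,831.02.
Lowest total cost is £3,384,440.50 at Q = 1040.7.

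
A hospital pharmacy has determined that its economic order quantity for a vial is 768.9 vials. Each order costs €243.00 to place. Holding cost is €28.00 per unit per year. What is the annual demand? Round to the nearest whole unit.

Squaring Q* = √(2DS/H) gives Q*² = 2DS/H.
From Q* = √(2DS/H): D = Q*²H / (2S) = 768.9² × 28 / (2 × 243) = 34061.321.

D ≈ 34,061 vials per year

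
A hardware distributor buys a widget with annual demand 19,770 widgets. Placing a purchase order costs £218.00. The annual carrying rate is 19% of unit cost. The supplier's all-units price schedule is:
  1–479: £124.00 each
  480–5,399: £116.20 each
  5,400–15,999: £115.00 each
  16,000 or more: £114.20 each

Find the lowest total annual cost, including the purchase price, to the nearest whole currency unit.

Holding cost per unit per year at price C is H = 0.19·C.
For each price level, check whether its EOQ is feasible; otherwise the best quantity at that price is the breakpoint.
Tier 1 (£124.00): EOQ = 604.9 exceeds tier's upper bound 479, so this tier is dominated.
EOQ at £116.20 = 624.8 (feasible in tier 2): TC = 19,770×£116.20 + (19,770/624.8)×218 + (624.8/2)×0.19×£116.20 = £2,311,069.15.
EOQ at £115.00 = 628.1 < 5400, so use break Q=5400: TC = 19,770×£115.00 + (19,770/5400.0)×218 + (5400.0/2)×0.19×£115.00 = £2,333,343.12.
EOQ at £114.20 = 630.3 < 16000, so use break Q=16000: TC = 19,770×£114.20 + (19,770/16000.0)×218 + (16000.0/2)×0.19×£114.20 = £2,431,587.37.
Lowest total cost among the candidates is at Q = 624.8.

TC* ≈ £2,311,069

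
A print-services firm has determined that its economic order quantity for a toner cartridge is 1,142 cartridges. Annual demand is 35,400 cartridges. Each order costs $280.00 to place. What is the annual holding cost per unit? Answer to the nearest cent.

H ≈ $15.20

Squaring Q* = √(2DS/H) gives Q*² = 2DS/H.
From Q* = √(2DS/H): H = 2DS / Q*² = 2 × 35,400 × 280 / 1,142² = 15.2005.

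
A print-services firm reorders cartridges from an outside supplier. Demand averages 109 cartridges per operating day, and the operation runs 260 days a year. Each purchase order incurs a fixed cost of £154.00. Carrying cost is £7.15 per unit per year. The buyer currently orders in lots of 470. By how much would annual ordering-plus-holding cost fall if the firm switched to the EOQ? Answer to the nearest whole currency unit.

Extra cost ≈ £3,066 per year

Annual demand D = 109 × 260 = 28,340.
EOQ = √(2DS/H) = √(2 × 28,340 × 154 / 7.15) ≈ 1104.90.
Cost at Q* = (D/Q*)S + (Q*/2)H = √(2DSH) ≈ £7,900.02.
Cost at Q = 470: (28,340/470)×154 + (470/2)×7.15 = £9,285.87 + £1,680.25 = £10,966.12.
Excess = £10,966.12 − £7,900.02 = £3,066.10.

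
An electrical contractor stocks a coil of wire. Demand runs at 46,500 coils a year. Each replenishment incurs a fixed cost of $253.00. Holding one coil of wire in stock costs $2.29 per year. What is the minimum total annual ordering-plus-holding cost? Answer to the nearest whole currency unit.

EOQ = √(2DS/H) = √(2 × 46,500 × 253 / 2.29) ≈ 3205.41.
At the optimum the two cost components are equal, so total cost = 2·(Q*/2)H = Q*·H.
Minimum total = √(2DSH) = √(2 × 46,500 × 253 × 2.29) ≈ 7340.396.

TC* ≈ $7,340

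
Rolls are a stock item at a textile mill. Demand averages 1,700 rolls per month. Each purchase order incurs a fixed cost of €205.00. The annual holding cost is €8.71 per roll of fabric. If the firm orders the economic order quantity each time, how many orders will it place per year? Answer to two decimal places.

N ≈ 20.82 orders per year

Annual demand D = 1,700 × 12 = 20,400.
EOQ = √(2DS/H) = √(2 × 20,400 × 205 / 8.71) ≈ 979.94.
Orders per year = D / Q* = 20,400 / 979.94 ≈ 20.818.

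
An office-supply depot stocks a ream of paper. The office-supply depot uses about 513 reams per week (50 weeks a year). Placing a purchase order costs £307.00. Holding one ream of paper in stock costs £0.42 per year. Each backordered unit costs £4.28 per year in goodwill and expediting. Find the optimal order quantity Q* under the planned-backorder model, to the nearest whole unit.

Q* ≈ 6,417 reams

Annual demand D = 513 × 50 = 25,650.
With planned backorders, Q* = √(2DS/H) · √((H+B)/B).
√(2DS/H) = √(2 × 25,650 × 307 / 0.42) = 6123.549.
√((H+B)/B) = √((0.42+4.28)/4.28) = 1.0479.
Q* ≈ 6416.974.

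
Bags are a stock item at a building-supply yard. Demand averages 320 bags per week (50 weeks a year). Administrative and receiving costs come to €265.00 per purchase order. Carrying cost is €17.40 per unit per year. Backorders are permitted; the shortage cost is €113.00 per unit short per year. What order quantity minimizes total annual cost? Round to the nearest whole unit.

Q* ≈ 750 bags

Annual demand D = 320 × 50 = 16,000.
With planned backorders, Q* = √(2DS/H) · √((H+B)/B).
√(2DS/H) = √(2 × 16,000 × 265 / 17.4) = 698.109.
√((H+B)/B) = √((17.4+113)/113) = 1.0742.
Q* ≈ 749.934.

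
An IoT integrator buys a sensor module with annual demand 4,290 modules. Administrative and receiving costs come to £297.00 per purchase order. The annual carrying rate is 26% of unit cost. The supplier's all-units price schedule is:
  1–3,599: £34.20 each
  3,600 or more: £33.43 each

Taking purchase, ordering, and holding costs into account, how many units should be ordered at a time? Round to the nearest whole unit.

Holding cost per unit per year at price C is H = 0.26·C.
For each price level, check whether its EOQ is feasible; otherwise the best quantity at that price is the breakpoint.
EOQ at £34.20 = 535.3 (feasible in tier 1): TC = 4,290×£34.20 + (4,290/535.3)×297 + (535.3/2)×0.26×£34.20 = £151,478.16.
EOQ at £33.43 = 541.5 < 3600, so use break Q=3600: TC = 4,290×£33.43 + (4,290/3600.0)×297 + (3600.0/2)×0.26×£33.43 = £159,413.86.
Lowest total cost is £151,478.16 at Q = 535.3.

Q* ≈ 535 modules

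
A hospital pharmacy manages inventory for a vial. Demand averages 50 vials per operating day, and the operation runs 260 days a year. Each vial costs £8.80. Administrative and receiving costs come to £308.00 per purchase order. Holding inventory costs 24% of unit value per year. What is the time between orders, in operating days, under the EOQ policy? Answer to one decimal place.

Annual demand D = 50 × 260 = 13,000.
Holding cost H = 0.24 × £8.80 = £2.1120 per unit per year.
EOQ = √(2DS/H) = √(2 × 13,000 × 308 / 2.112) ≈ 1947.22.
Cycle time = Q*/D × 260 = 1947.22 / 13,000 × 260 ≈ 38.944 days.

T ≈ 38.9 days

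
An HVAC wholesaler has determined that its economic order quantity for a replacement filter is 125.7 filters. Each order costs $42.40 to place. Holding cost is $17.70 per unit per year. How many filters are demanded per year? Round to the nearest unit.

D ≈ 3,298 filters per year

The basic EOQ model gives Q* = √(2DS/H); rearrange for the unknown.
From Q* = √(2DS/H): D = Q*²H / (2S) = 125.7² × 17.7 / (2 × 42.4) = 3297.980.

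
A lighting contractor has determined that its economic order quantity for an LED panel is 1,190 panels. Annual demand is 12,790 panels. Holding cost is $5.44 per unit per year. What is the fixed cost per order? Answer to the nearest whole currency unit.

S ≈ $301

Squaring Q* = √(2DS/H) gives Q*² = 2DS/H.
From Q* = √(2DS/H): S = Q*²H / (2D) = 1,190² × 5.44 / (2 × 12,790) = 301.1565.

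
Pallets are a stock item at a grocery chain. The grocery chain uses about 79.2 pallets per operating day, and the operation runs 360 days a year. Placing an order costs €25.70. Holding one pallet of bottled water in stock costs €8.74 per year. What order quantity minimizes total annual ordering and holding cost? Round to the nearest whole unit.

Q* ≈ 409 pallets

Annual demand D = 79.2 × 360 = 28,512.
EOQ = √(2DS / H) = √(2 × 28,512 × 25.7 / 8.74).
= √(1,465,516.8 / 8.74) = √167,679.2677 ≈ 409.487.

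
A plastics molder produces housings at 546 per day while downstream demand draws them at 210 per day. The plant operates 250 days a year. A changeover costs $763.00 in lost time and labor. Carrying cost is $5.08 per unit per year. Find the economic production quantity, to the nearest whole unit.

Q* ≈ 5,062 housings

Annual demand D = 210 × 250 = 52,500.
Production build-up factor (1 − d/p) = 1 − 210/546 = 0.6154.
Q* = √(2DS / (H(1 − d/p))) = √(2 × 52,500 × 763 / (5.08 × 0.6154)).
= √(80,115,000 / 3.1262) ≈ 5062.345.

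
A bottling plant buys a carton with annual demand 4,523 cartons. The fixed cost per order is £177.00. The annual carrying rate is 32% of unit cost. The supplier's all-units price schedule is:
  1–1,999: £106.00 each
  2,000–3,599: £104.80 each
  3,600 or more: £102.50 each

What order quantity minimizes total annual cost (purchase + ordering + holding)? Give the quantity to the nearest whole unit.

Holding cost per unit per year at price C is H = 0.32·C.
Evaluate total cost at each tier's feasible EOQ or, if the EOQ is below the tier, at the tier's minimum quantity.
EOQ at £106.00 = 217.3 (feasible in tier 1): TC = 4,523×£106.00 + (4,523/217.3)×177 + (217.3/2)×0.32×£106.00 = £486,807.58.
EOQ at £104.80 = 218.5 < 2000, so use break Q=2000: TC = 4,523×£104.80 + (4,523/2000.0)×177 + (2000.0/2)×0.32×£104.80 = £507,946.69.
EOQ at £102.50 = 220.9 < 3600, so use break Q=3600: TC = 4,523×£102.50 + (4,523/3600.0)×177 + (3600.0/2)×0.32×£102.50 = £522,869.88.
Lowest total cost is £486,807.58 at Q = 217.3.

Q* ≈ 217 cartons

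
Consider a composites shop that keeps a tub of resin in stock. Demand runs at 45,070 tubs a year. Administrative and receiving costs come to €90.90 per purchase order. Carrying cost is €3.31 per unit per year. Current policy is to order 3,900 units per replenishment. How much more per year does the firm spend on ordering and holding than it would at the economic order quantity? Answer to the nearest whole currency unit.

Extra cost ≈ €2,297 per year

EOQ = √(2DS/H) = √(2 × 45,070 × 90.9 / 3.31) ≈ 1573.35.
Cost at Q* = (D/Q*)S + (Q*/2)H = √(2DSH) ≈ €5,207.81.
Cost at Q = 3,900: (45,070/3,900)×90.9 + (3,900/2)×3.31 = €1,050.48 + €6,454.50 = €7,504.98.
Excess = €7,504.98 − €5,207.81 = €2,297.17.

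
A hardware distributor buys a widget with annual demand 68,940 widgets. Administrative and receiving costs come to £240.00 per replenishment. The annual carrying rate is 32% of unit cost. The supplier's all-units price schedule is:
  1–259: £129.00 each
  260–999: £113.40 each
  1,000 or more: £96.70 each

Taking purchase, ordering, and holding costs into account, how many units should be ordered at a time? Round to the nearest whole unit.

Holding cost per unit per year at price C is H = 0.32·C.
For each price level, check whether its EOQ is feasible; otherwise the best quantity at that price is the breakpoint.
Tier 1 (£129.00): EOQ = 895.3 exceeds tier's upper bound 259, so this tier is dominated.
EOQ at £113.40 = 954.9 (feasible in tier 2): TC = 68,940×£113.40 + (68,940/954.9)×240 + (954.9/2)×0.32×£113.40 = £7,852,448.76.
EOQ at £96.70 = 1034.1 (feasible in tier 3): TC = 68,940×£96.70 + (68,940/1034.1)×240 + (1034.1/2)×0.32×£96.70 = £6,698,497.60.
Lowest total cost is £6,698,497.60 at Q = 1034.1.

Q* ≈ 1,034 widgets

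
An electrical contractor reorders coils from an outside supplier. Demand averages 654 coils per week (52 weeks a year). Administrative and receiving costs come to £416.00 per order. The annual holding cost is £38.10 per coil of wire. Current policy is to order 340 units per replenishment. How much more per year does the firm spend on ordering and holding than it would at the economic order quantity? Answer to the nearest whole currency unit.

Extra cost ≈ £15,253 per year

Annual demand D = 654 × 52 = 34,008.
EOQ = √(2DS/H) = √(2 × 34,008 × 416 / 38.1) ≈ 861.77.
Cost at Q* = (D/Q*)S + (Q*/2)H = √(2DSH) ≈ £32,833.31.
Cost at Q = 340: (34,008/340)×416 + (340/2)×38.1 = £41,609.79 + £6,477.00 = £48,086.79.
Excess = £48,086.79 − £32,833.31 = £15,253.48.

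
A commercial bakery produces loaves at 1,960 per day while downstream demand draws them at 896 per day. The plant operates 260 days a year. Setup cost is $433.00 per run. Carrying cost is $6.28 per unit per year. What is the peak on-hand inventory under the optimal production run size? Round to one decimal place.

I_max ≈ 4,176.0 loaves

Annual demand D = 896 × 260 = 232,960.
Production build-up factor (1 − d/p) = 1 − 896/1,960 = 0.5429.
Q* = √(2DS / (H(1 − d/p))) = √(2 × 232,960 × 433 / (6.28 × 0.5429)).
= √(201,743,360 / 3.4091) ≈ 7692.669.
Maximum inventory = Q*(1 − d/p) = 7692.669 × 0.5429 ≈ 4176.020.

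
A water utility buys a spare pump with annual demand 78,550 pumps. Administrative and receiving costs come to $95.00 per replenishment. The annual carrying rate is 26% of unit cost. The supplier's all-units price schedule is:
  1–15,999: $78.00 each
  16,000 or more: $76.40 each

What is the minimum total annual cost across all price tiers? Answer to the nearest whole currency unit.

Holding cost per unit per year at price C is H = 0.26·C.
For each price level, check whether its EOQ is feasible; otherwise the best quantity at that price is the breakpoint.
EOQ at $78.00 = 857.9 (feasible in tier 1): TC = 78,550×$78.00 + (78,550/857.9)×95 + (857.9/2)×0.26×$78.00 = $6,144,297.38.
EOQ at $76.40 = 866.8 < 16000, so use break Q=16000: TC = 78,550×$76.40 + (78,550/16000.0)×95 + (16000.0/2)×0.26×$76.40 = $6,160,598.39.
Lowest total cost among the candidates is at Q = 857.9.

TC* ≈ $6,144,297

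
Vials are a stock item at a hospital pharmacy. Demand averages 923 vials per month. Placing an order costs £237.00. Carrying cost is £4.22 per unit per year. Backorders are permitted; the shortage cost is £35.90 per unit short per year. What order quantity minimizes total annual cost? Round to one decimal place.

Q* ≈ 1,179.1 vials

Annual demand D = 923 × 12 = 11,076.
With planned backorders, Q* = √(2DS/H) · √((H+B)/B).
√(2DS/H) = √(2 × 11,076 × 237 / 4.22) = 1115.384.
√((H+B)/B) = √((4.22+35.9)/35.9) = 1.0571.
Q* ≈ 1179.119.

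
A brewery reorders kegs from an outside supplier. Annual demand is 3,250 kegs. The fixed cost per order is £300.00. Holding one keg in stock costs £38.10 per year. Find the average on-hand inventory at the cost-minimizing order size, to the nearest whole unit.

Average inventory ≈ 113 kegs

The optimal lot size = √(2DS/H) = √(2 × 3,250 × 300 / 38.1) ≈ 226.23.
Average inventory = Q*/2 ≈ 226.23 / 2 = 113.116.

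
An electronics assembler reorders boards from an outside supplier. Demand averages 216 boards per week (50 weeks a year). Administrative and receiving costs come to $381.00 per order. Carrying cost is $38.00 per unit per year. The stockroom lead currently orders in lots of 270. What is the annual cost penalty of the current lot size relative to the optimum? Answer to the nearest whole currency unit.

Annual demand D = 216 × 50 = 10,800.
EOQ = √(2DS/H) = √(2 × 10,800 × 381 / 38) ≈ 465.37.
Cost at Q* = (D/Q*)S + (Q*/2)H = √(2DSH) ≈ $17,684.03.
Cost at Q = 270: (10,800/270)×381 + (270/2)×38 = $15,240.00 + $5,130.00 = $20,370.00.
Excess = $20,370.00 − $17,684.03 = $2,685.97.

Extra cost ≈ $2,686 per year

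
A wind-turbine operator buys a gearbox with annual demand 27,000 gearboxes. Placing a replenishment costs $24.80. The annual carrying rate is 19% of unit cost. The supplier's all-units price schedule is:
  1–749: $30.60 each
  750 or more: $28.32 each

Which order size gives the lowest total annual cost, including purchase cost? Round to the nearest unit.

Holding cost per unit per year at price C is H = 0.19·C.
For each price level, check whether its EOQ is feasible; otherwise the best quantity at that price is the breakpoint.
EOQ at $30.60 = 479.9 (feasible in tier 1): TC = 27,000×$30.60 + (27,000/479.9)×24.8 + (479.9/2)×0.19×$30.60 = $828,990.36.
EOQ at $28.32 = 498.9 < 750, so use break Q=750: TC = 27,000×$28.32 + (27,000/750.0)×24.8 + (750.0/2)×0.19×$28.32 = $767,550.60.
Lowest total cost is $767,550.60 at Q = 750.0.

Q* ≈ 750 gearboxes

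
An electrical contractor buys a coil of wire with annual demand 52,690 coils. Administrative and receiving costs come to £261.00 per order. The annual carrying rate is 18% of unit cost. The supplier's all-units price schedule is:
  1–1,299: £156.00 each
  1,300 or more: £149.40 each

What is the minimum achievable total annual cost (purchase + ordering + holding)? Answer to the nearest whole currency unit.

Holding cost per unit per year at price C is H = 0.18·C.
Candidates are each tier's EOQ (if it falls in that tier) and each price-break quantity.
EOQ at £156.00 = 989.7 (feasible in tier 1): TC = 52,690×£156.00 + (52,690/989.7)×261 + (989.7/2)×0.18×£156.00 = £8,247,430.60.
EOQ at £149.40 = 1011.3 < 1300, so use break Q=1300: TC = 52,690×£149.40 + (52,690/1300.0)×261 + (1300.0/2)×0.18×£149.40 = £7,899,944.33.
Lowest total cost among the candidates is at Q = 1300.0.

TC* ≈ £7,899,944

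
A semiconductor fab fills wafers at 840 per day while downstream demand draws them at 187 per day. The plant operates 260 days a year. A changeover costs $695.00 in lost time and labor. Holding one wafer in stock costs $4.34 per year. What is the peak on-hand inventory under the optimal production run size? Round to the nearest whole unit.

I_max ≈ 3,479 wafers

Annual demand D = 187 × 260 = 48,620.
Production build-up factor (1 − d/p) = 1 − 187/840 = 0.7774.
Q* = √(2DS / (H(1 − d/p))) = √(2 × 48,620 × 695 / (4.34 × 0.7774)).
= √(67,581,800 / 3.3738) ≈ 4475.619.
Maximum inventory = Q*(1 − d/p) = 4475.619 × 0.7774 ≈ 3479.261.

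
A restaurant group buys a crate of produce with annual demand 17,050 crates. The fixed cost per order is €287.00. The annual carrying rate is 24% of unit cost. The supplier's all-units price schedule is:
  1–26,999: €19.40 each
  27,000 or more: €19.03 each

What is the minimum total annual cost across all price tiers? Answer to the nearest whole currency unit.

Holding cost per unit per year at price C is H = 0.24·C.
For each price level, check whether its EOQ is feasible; otherwise the best quantity at that price is the breakpoint.
EOQ at €19.40 = 1449.8 (feasible in tier 1): TC = 17,050×€19.40 + (17,050/1449.8)×287 + (1449.8/2)×0.24×€19.40 = €337,520.32.
EOQ at €19.03 = 1463.8 < 27000, so use break Q=27000: TC = 17,050×€19.03 + (17,050/27000.0)×287 + (27000.0/2)×0.24×€19.03 = €386,299.94.
Lowest total cost among the candidates is at Q = 1449.8.

TC* ≈ €337,520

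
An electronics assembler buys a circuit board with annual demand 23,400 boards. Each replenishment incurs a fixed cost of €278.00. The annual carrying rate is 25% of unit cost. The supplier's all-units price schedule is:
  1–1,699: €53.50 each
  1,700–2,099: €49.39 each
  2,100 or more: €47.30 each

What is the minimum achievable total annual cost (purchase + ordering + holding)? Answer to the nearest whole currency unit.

Holding cost per unit per year at price C is H = 0.25·C.
For each price level, check whether its EOQ is feasible; otherwise the best quantity at that price is the breakpoint.
EOQ at €53.50 = 986.3 (feasible in tier 1): TC = 23,400×€53.50 + (23,400/986.3)×278 + (986.3/2)×0.25×€53.50 = €1,265,091.44.
EOQ at €49.39 = 1026.5 < 1700, so use break Q=1700: TC = 23,400×€49.39 + (23,400/1700.0)×278 + (1700.0/2)×0.25×€49.39 = €1,170,047.96.
EOQ at €47.30 = 1048.9 < 2100, so use break Q=2100: TC = 23,400×€47.30 + (23,400/2100.0)×278 + (2100.0/2)×0.25×€47.30 = €1,122,333.96.
Lowest total cost among the candidates is at Q = 2100.0.

TC* ≈ €1,122,334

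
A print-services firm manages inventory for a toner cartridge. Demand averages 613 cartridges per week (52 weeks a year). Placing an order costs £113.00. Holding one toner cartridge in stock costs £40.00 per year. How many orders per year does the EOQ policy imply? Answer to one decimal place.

N ≈ 75.1 orders per year

Annual demand D = 613 × 52 = 31,876.
EOQ = √(2DS/H) = √(2 × 31,876 × 113 / 40) ≈ 424.38.
Orders per year = D / Q* = 31,876 / 424.38 ≈ 75.112.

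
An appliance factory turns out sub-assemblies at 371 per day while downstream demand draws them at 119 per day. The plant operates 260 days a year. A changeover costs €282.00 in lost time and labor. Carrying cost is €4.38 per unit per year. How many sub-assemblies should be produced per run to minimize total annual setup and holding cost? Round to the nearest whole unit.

Q* ≈ 2,422 sub-assemblies

Annual demand D = 119 × 260 = 30,940.
Production build-up factor (1 − d/p) = 1 − 119/371 = 0.6792.
Q* = √(2DS / (H(1 − d/p))) = √(2 × 30,940 × 282 / (4.38 × 0.6792)).
= √(17,450,160 / 2.9751) ≈ 2421.862.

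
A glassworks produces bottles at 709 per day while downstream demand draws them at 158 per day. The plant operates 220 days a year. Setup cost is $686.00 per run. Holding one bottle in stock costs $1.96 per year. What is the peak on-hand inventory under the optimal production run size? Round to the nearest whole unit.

I_max ≈ 4,349 bottles

Annual demand D = 158 × 220 = 34,760.
Production build-up factor (1 − d/p) = 1 − 158/709 = 0.7772.
Q* = √(2DS / (H(1 − d/p))) = √(2 × 34,760 × 686 / (1.96 × 0.7772)).
= √(47,690,720 / 1.5232) ≈ 5595.465.
Maximum inventory = Q*(1 − d/p) = 5595.465 × 0.7772 ≈ 4348.521.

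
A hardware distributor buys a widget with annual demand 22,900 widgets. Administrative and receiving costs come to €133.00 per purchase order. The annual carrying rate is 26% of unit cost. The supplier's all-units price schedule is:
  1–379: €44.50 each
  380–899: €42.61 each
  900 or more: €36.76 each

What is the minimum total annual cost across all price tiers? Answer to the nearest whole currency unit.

Holding cost per unit per year at price C is H = 0.26·C.
Evaluate total cost at each tier's feasible EOQ or, if the EOQ is below the tier, at the tier's minimum quantity.
Tier 1 (€44.50): EOQ = 725.6 exceeds tier's upper bound 379, so this tier is dominated.
EOQ at €42.61 = 741.5 (feasible in tier 2): TC = 22,900×€42.61 + (22,900/741.5)×133 + (741.5/2)×0.26×€42.61 = €983,983.88.
EOQ at €36.76 = 798.3 < 900, so use break Q=900: TC = 22,900×€36.76 + (22,900/900.0)×133 + (900.0/2)×0.26×€36.76 = €849,489.03.
Lowest total cost among the candidates is at Q = 900.0.

TC* ≈ €849,489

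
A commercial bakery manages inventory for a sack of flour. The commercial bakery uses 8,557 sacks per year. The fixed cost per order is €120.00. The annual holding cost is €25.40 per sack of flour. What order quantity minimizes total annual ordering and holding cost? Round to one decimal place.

Q* ≈ 284.3 sacks

EOQ = √(2DS / H) = √(2 × 8,557 × 120 / 25.4).
= √(2,053,680 / 25.4) = √80,853.5433 ≈ 284.348.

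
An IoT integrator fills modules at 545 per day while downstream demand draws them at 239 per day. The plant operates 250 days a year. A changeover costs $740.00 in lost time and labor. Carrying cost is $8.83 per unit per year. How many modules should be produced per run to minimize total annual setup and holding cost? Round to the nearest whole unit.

Q* ≈ 4,223 modules

Annual demand D = 239 × 250 = 59,750.
Production build-up factor (1 − d/p) = 1 − 239/545 = 0.5615.
Q* = √(2DS / (H(1 − d/p))) = √(2 × 59,750 × 740 / (8.83 × 0.5615)).
= √(88,430,000 / 4.9578) ≈ 4223.349.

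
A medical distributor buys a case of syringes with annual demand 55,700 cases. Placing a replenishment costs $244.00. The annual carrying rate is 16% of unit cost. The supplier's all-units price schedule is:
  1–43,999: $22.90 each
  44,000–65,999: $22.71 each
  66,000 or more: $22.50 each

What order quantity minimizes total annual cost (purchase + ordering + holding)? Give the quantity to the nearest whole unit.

Q* ≈ 2,724 cases

Holding cost per unit per year at price C is H = 0.16·C.
Evaluate total cost at each tier's feasible EOQ or, if the EOQ is below the tier, at the tier's minimum quantity.
EOQ at $22.90 = 2723.7 (feasible in tier 1): TC = 55,700×$22.90 + (55,700/2723.7)×244 + (2723.7/2)×0.16×$22.90 = $1,285,509.65.
EOQ at $22.71 = 2735.1 < 44000, so use break Q=44000: TC = 55,700×$22.71 + (55,700/44000.0)×244 + (44000.0/2)×0.16×$22.71 = $1,345,195.08.
EOQ at $22.50 = 2747.8 < 66000, so use break Q=66000: TC = 55,700×$22.50 + (55,700/66000.0)×244 + (66000.0/2)×0.16×$22.50 = $1,372,255.92.
Lowest total cost is $1,285,509.65 at Q = 2723.7.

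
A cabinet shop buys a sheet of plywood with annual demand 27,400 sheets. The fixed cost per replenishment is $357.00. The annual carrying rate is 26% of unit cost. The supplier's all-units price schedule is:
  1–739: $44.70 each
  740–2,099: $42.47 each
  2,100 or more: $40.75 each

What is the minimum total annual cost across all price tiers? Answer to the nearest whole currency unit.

TC* ≈ $1,132,333

Holding cost per unit per year at price C is H = 0.26·C.
Evaluate total cost at each tier's feasible EOQ or, if the EOQ is below the tier, at the tier's minimum quantity.
Tier 1 ($44.70): EOQ = 1297.4 exceeds tier's upper bound 739, so this tier is dominated.
EOQ at $42.47 = 1331.1 (feasible in tier 2): TC = 27,400×$42.47 + (27,400/1331.1)×357 + (1331.1/2)×0.26×$42.47 = $1,178,375.80.
EOQ at $40.75 = 1358.9 < 2100, so use break Q=2100: TC = 27,400×$40.75 + (27,400/2100.0)×357 + (2100.0/2)×0.26×$40.75 = $1,132,332.75.
Lowest total cost among the candidates is at Q = 2100.0.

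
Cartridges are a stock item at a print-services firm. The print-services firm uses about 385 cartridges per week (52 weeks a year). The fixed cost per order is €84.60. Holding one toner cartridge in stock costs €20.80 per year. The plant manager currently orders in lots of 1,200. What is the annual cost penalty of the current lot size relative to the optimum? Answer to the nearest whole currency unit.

Extra cost ≈ €5,498 per year

Annual demand D = 385 × 52 = 20,020.
EOQ = √(2DS/H) = √(2 × 20,020 × 84.6 / 20.8) ≈ 403.55.
Cost at Q* = (D/Q*)S + (Q*/2)H = √(2DSH) ≈ €8,393.90.
Cost at Q = 1,200: (20,020/1,200)×84.6 + (1,200/2)×20.8 = €1,411.41 + €12,480.00 = €13,891.41.
Excess = €13,891.41 − €8,393.90 = €5,497.51.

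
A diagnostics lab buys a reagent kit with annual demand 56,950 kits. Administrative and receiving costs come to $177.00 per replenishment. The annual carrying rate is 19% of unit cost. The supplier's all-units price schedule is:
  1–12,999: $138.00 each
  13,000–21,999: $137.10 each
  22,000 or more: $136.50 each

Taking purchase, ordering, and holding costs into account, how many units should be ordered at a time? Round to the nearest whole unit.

Q* ≈ 877 kits

Holding cost per unit per year at price C is H = 0.19·C.
For each price level, check whether its EOQ is feasible; otherwise the best quantity at that price is the breakpoint.
EOQ at $138.00 = 876.9 (feasible in tier 1): TC = 56,950×$138.00 + (56,950/876.9)×177 + (876.9/2)×0.19×$138.00 = $7,882,091.37.
EOQ at $137.10 = 879.7 < 13000, so use break Q=13000: TC = 56,950×$137.10 + (56,950/13000.0)×177 + (13000.0/2)×0.19×$137.10 = $7,977,938.90.
EOQ at $136.50 = 881.7 < 22000, so use break Q=22000: TC = 56,950×$136.50 + (56,950/22000.0)×177 + (22000.0/2)×0.19×$136.50 = $8,059,418.19.
Lowest total cost is $7,882,091.37 at Q = 876.9.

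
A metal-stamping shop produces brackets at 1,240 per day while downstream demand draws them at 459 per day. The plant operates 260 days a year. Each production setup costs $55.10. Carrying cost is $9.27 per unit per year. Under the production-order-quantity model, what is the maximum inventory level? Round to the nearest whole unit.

Annual demand D = 459 × 260 = 119,340.
Production build-up factor (1 − d/p) = 1 − 459/1,240 = 0.6298.
Q* = √(2DS / (H(1 − d/p))) = √(2 × 119,340 × 55.1 / (9.27 × 0.6298)).
= √(13,151,268 / 5.8386) ≈ 1500.822.
Maximum inventory = Q*(1 − d/p) = 1500.822 × 0.6298 ≈ 945.276.

I_max ≈ 945 brackets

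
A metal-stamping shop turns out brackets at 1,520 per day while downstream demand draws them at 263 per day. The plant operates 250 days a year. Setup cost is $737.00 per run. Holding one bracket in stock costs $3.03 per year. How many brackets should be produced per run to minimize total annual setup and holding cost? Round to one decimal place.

Annual demand D = 263 × 250 = 65,750.
Production build-up factor (1 − d/p) = 1 − 263/1,520 = 0.8270.
Q* = √(2DS / (H(1 − d/p))) = √(2 × 65,750 × 737 / (3.03 × 0.8270)).
= √(96,915,500 / 2.5057) ≈ 6219.128.

Q* ≈ 6,219.1 brackets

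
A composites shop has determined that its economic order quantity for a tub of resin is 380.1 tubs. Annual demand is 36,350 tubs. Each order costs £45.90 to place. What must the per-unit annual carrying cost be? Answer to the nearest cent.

The basic EOQ model gives Q* = √(2DS/H); rearrange for the unknown.
From Q* = √(2DS/H): H = 2DS / Q*² = 2 × 36,350 × 45.9 / 380.1² = 23.0968.

H ≈ £23.10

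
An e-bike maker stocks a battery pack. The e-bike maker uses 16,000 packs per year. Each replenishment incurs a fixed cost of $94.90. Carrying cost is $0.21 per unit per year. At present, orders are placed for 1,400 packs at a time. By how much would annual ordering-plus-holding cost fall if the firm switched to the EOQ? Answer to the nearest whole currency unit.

Extra cost ≈ $433 per year

EOQ = √(2DS/H) = √(2 × 16,000 × 94.9 / 0.21) ≈ 3802.76.
Cost at Q* = (D/Q*)S + (Q*/2)H = √(2DSH) ≈ $798.58.
Cost at Q = 1,400: (16,000/1,400)×94.9 + (1,400/2)×0.21 = $1,084.57 + $147.00 = $1,231.57.
Excess = $1,231.57 − $798.58 = $432.99.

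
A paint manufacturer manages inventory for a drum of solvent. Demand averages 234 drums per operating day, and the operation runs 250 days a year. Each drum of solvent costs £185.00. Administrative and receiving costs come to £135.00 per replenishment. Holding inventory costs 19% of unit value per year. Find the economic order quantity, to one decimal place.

Q* ≈ 670.3 drums

Annual demand D = 234 × 250 = 58,500.
Holding cost H = 0.19 × £185.00 = £35.1500 per unit per year.
EOQ = √(2DS / H) = √(2 × 58,500 × 135 / 35.15).
= √(15,795,000 / 35.15) = √449,359.8862 ≈ 670.343.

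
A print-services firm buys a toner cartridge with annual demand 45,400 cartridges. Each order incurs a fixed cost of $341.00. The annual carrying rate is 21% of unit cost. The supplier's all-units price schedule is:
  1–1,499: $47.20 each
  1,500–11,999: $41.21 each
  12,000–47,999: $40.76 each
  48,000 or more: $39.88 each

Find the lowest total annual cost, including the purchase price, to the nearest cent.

Holding cost per unit per year at price C is H = 0.21·C.
For each price level, check whether its EOQ is feasible; otherwise the best quantity at that price is the breakpoint.
Tier 1 ($47.20): EOQ = 1767.4 exceeds tier's upper bound 1499, so this tier is dominated.
EOQ at $41.21 = 1891.5 (feasible in tier 2): TC = 45,400×$41.21 + (45,400/1891.5)×341 + (1891.5/2)×0.21×$41.21 = $1,887,303.34.
EOQ at $40.76 = 1901.9 < 12000, so use break Q=12000: TC = 45,400×$40.76 + (45,400/12000.0)×341 + (12000.0/2)×0.21×$40.76 = $1,903,151.72.
EOQ at $39.88 = 1922.8 < 48000, so use break Q=48000: TC = 45,400×$39.88 + (45,400/48000.0)×341 + (48000.0/2)×0.21×$39.88 = $2,011,869.73.
Lowest total cost among the candidates is at Q = 1891.5.

TC* ≈ $1,887,303.34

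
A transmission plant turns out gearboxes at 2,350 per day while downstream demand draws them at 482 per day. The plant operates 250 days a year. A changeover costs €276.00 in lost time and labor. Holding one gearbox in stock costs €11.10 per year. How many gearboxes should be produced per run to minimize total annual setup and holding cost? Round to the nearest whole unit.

Q* ≈ 2,746 gearboxes

Annual demand D = 482 × 250 = 120,500.
Production build-up factor (1 − d/p) = 1 − 482/2,350 = 0.7949.
Q* = √(2DS / (H(1 − d/p))) = √(2 × 120,500 × 276 / (11.1 × 0.7949)).
= √(66,516,000 / 8.8233) ≈ 2745.662.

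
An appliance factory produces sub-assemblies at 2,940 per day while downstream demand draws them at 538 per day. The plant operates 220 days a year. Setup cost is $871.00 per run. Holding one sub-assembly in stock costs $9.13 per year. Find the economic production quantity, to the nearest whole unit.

Q* ≈ 5,257 sub-assemblies

Annual demand D = 538 × 220 = 118,360.
Production build-up factor (1 − d/p) = 1 − 538/2,940 = 0.8170.
Q* = √(2DS / (H(1 − d/p))) = √(2 × 118,360 × 871 / (9.13 × 0.8170)).
= √(206,183,120 / 7.4593) ≈ 5257.488.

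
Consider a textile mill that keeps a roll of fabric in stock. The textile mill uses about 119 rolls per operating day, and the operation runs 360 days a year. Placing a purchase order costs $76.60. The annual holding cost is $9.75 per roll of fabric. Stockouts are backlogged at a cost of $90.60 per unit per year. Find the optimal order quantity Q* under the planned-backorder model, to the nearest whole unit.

Annual demand D = 119 × 360 = 42,840.
With planned backorders, Q* = √(2DS/H) · √((H+B)/B).
√(2DS/H) = √(2 × 42,840 × 76.6 / 9.75) = 820.449.
√((H+B)/B) = √((9.75+90.6)/90.6) = 1.0524.
Q* ≈ 863.468.

Q* ≈ 863 rolls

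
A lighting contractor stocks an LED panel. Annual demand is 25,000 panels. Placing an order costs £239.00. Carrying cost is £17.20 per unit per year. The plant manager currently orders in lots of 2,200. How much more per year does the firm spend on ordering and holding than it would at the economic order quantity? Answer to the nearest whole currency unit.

Extra cost ≈ £7,299 per year

EOQ = √(2DS/H) = √(2 × 25,000 × 239 / 17.2) ≈ 833.53.
Cost at Q* = (D/Q*)S + (Q*/2)H = √(2DSH) ≈ £14,336.67.
Cost at Q = 2,200: (25,000/2,200)×239 + (2,200/2)×17.2 = £2,715.91 + £18,920.00 = £21,635.91.
Excess = £21,635.91 − £14,336.67 = £7,299.24.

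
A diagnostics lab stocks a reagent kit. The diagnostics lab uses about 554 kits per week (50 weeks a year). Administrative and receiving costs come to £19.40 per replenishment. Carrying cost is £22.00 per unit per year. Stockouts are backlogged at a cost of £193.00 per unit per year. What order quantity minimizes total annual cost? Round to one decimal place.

Q* ≈ 233.3 kits

Annual demand D = 554 × 50 = 27,700.
With planned backorders, Q* = √(2DS/H) · √((H+B)/B).
√(2DS/H) = √(2 × 27,700 × 19.4 / 22) = 221.027.
√((H+B)/B) = √((22+193)/193) = 1.0555.
Q* ≈ 233.284.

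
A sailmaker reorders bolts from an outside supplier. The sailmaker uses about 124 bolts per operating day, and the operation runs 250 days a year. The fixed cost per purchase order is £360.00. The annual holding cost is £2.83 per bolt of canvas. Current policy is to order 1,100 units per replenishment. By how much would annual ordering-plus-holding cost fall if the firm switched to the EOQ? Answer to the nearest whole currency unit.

Annual demand D = 124 × 250 = 31,000.
EOQ = √(2DS/H) = √(2 × 31,000 × 360 / 2.83) ≈ 2808.37.
Cost at Q* = (D/Q*)S + (Q*/2)H = √(2DSH) ≈ £7,947.68.
Cost at Q = 1,100: (31,000/1,100)×360 + (1,100/2)×2.83 = £10,145.45 + £1,556.50 = £11,701.95.
Excess = £11,701.95 − £7,947.68 = £3,754.28.

Extra cost ≈ £3,754 per year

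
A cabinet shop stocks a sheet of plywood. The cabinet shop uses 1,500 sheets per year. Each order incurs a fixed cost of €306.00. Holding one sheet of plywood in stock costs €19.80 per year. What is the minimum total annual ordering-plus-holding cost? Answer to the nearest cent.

Q* = √(2DS/H) = √(2 × 1,500 × 306 / 19.8) ≈ 215.32.
At the optimum the two cost components are equal, so total cost = 2·(Q*/2)H = Q*·H.
Minimum total = √(2DSH) = √(2 × 1,500 × 306 × 19.8) ≈ 4263.379.

TC* ≈ €4,263.38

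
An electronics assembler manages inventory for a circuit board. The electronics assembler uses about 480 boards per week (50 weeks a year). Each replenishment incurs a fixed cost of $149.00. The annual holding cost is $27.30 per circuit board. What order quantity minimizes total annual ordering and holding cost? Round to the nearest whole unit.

Annual demand D = 480 × 50 = 24,000.
EOQ = √(2DS / H) = √(2 × 24,000 × 149 / 27.3).
= √(7,152,000 / 27.3) = √261,978.022 ≈ 511.838.

Q* ≈ 512 boards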